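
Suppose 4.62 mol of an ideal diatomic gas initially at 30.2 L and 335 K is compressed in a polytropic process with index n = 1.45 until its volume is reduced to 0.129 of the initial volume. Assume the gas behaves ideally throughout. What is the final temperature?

842 K

P₁ = nRT₁/V₁ = 4.62×8.314×335/30.2 = 426 kPa.
Polytropic n=1.45: T₂ = T₁(V₁/V₂)^(n−1) = 335×(7.75)^0.45 = 842 K; P₂ = P₁(V₁/V₂)^n = 8300 kPa.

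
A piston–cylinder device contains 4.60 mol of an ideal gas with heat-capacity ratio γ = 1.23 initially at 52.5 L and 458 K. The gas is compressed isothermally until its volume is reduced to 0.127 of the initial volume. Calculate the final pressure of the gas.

P₁ = nRT₁/V₁ = 4.60×8.314×458/52.5 = 334 kPa.
Isothermal: T stays 458 K; PV = const ⇒ V₂ = 6.67 L, P₂ = 2630 kPa.

2630 kPa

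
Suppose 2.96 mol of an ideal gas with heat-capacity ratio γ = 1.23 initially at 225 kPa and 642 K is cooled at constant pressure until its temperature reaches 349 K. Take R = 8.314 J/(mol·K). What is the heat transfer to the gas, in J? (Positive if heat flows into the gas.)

-38600 J

V₁ = nRT₁/P₁ = 2.96×8.314×642/225 = 70.2 L.
Isobaric: P stays 225 kPa; V/T = const ⇒ T₂ = 349 K, V₂ = 38.2 L.
W = PΔV = 225×(38.2−70.2) kPa·L = -7210 J.
ΔU = nCvΔT = 2.96×36.1×(349−642) = -31400 J.
Q = ΔU + W = nCpΔT = -38600 J.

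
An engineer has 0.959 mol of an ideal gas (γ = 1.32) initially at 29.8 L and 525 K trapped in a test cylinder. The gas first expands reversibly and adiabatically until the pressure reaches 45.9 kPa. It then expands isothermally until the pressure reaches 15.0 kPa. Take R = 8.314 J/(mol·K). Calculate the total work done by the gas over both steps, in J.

6680 J

P₁ = nRT₁/V₁ = 0.959×8.314×525/29.8 = 140 kPa.
Step 1 — Adiabatic: T₂/T₁ = (P₂/P₁)^((γ−1)/γ) ⇒ T₂ = 525×(0.327)^0.242 = 400 K; V₂ = 69.5 L.
ΔU = nCvΔT = 0.959×26.0×(400−525) = -3110 J.
Q = 0 for an adiabatic process, so W = −ΔU = 3110 J.
State after step 1: P = 45.9 kPa, V = 69.5 L, T = 400 K.
Step 2 — Isothermal: T stays 400 K; PV = const ⇒ V₂ = 213 L, P₂ = 15.0 kPa.
ΔU = 0 (ideal gas, T constant).
W = nRT ln(V₂/V₁) = 0.959×8.314×400×ln(3.06) = 3570 J.
Q = ΔU + W = 3570 J.
Net over both steps: W = 6680 J, Q = 3570 J, ΔU = -3110 J.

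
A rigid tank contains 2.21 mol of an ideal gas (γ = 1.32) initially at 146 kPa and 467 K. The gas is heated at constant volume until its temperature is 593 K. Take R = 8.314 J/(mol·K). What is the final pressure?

185 kPa

V₁ = nRT₁/P₁ = 2.21×8.314×467/146 = 58.8 L.
Isochoric: V stays 58.8 L; P/T = const ⇒ T₂ = 593 K, P₂ = 185 kPa.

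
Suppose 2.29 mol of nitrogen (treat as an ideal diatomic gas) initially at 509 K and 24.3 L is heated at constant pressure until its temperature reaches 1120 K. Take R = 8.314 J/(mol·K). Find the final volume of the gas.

53.5 L

P₁ = nRT₁/V₁ = 2.29×8.314×509/24.3 = 399 kPa.
Isobaric: P stays 399 kPa; V/T = const ⇒ T₂ = 1120 K, V₂ = 53.5 L.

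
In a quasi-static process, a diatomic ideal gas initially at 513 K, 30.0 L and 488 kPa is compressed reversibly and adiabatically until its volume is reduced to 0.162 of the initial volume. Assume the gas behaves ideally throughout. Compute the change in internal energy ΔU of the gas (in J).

39200 J

n = P₁V₁/(RT₁) = 488×30.0/(8.314×513) = 3.43 mol.
Adiabatic: TV^(γ−1) = const ⇒ T₂ = 513×(6.17)^0.400 = 1060 K; PV^γ = const ⇒ P₂ = 6240 kPa.
For an ideal gas ΔU = nCvΔT with Cv = (5/2)R = 20.8 J/(mol·K).
ΔU = 3.43×20.8×(1060−513) = 39200 J.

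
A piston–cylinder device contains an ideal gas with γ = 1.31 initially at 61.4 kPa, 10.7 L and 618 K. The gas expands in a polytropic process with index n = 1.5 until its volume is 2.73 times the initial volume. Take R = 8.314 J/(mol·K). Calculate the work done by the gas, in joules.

n = P₁V₁/(RT₁) = 61.4×10.7/(8.314×618) = 0.128 mol.
Polytropic n=1.5: T₂ = T₁(V₁/V₂)^(n−1) = 618×(0.366)^0.50 = 374 K; P₂ = P₁(V₁/V₂)^n = 13.6 kPa.
W = (P₁V₁−P₂V₂)/(n−1) = (61.4×10.7−13.6×29.2)/0.50 = 519 J.

519 J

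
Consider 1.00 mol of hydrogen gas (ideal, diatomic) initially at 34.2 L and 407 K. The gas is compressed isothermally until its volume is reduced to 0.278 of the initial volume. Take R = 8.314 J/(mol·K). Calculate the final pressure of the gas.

P₁ = nRT₁/V₁ = 1.00×8.314×407/34.2 = 98.9 kPa.
Isothermal: T stays 407 K; PV = const ⇒ V₂ = 9.51 L, P₂ = 356 kPa.

356 kPa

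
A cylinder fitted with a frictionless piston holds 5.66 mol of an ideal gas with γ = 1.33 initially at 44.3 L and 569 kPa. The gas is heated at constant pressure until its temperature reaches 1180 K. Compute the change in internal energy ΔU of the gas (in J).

T₁ = P₁V₁/(nR) = 569×44.3/(5.66×8.314) = 536 K.
Isobaric: P stays 569 kPa; V/T = const ⇒ T₂ = 1180 K, V₂ = 97.6 L.
For an ideal gas ΔU = nCvΔT with Cv = R/(γ−1) = 25.2 J/(mol·K).
ΔU = 5.66×25.2×(1180−536) = 91900 J.

91900 J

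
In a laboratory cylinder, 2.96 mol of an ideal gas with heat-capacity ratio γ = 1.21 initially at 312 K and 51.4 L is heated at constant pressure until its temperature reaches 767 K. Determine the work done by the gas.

11200 J

P₁ = nRT₁/V₁ = 2.96×8.314×312/51.4 = 149 kPa.
Isobaric: P stays 149 kPa; V/T = const ⇒ T₂ = 767 K, V₂ = 126 L.
W = PΔV = 149×(126−51.4) kPa·L = 11200 J.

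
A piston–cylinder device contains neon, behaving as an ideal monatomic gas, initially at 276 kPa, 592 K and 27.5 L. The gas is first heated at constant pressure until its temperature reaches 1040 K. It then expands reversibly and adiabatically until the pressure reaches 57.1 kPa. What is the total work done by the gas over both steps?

15100 J

n = P₁V₁/(RT₁) = 276×27.5/(8.314×592) = 1.54 mol.
Step 1 — Isobaric: P stays 276 kPa; V/T = const ⇒ T₂ = 1040 K, V₂ = 48.3 L.
W = PΔV = 276×(48.3−27.5) kPa·L = 5740 J.
ΔU = nCvΔT = 1.54×12.5×(1040−592) = 8620 J.
Q = ΔU + W = nCpΔT = 14400 J.
State after step 1: P = 276 kPa, V = 48.3 L, T = 1040 K.
Step 2 — Adiabatic: T₂/T₁ = (P₂/P₁)^((γ−1)/γ) ⇒ T₂ = 1040×(0.207)^0.400 = 554 K; V₂ = 124 L.
ΔU = nCvΔT = 1.54×12.5×(554−1040) = -9350 J.
Q = 0 for an adiabatic process, so W = −ΔU = 9350 J.
Net over both steps: W = 15100 J, Q = 14400 J, ΔU = -735 J.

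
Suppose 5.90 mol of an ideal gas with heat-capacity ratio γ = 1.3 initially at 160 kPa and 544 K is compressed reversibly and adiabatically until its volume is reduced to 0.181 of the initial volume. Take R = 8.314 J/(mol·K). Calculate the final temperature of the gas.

V₁ = nRT₁/P₁ = 5.90×8.314×544/160 = 167 L.
Adiabatic: TV^(γ−1) = const ⇒ T₂ = 544×(5.52)^0.300 = 908 K; PV^γ = const ⇒ P₂ = 1480 kPa.

908 K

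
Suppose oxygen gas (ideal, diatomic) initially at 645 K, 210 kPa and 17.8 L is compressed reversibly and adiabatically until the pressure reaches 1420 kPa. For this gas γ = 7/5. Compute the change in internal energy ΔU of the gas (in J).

6790 J

n = P₁V₁/(RT₁) = 210×17.8/(8.314×645) = 0.697 mol.
Adiabatic: T₂/T₁ = (P₂/P₁)^((γ−1)/γ) ⇒ T₂ = 645×(6.76)^0.286 = 1110 K; V₂ = 4.54 L.
For an ideal gas ΔU = nCvΔT with Cv = (5/2)R = 20.8 J/(mol·K).
ΔU = 0.697×20.8×(1110−645) = 6790 J.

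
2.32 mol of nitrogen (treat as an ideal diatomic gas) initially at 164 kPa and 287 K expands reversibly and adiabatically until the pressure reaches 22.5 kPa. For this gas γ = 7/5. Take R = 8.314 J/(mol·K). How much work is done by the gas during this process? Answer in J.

V₁ = nRT₁/P₁ = 2.32×8.314×287/164 = 33.8 L.
Adiabatic: T₂/T₁ = (P₂/P₁)^((γ−1)/γ) ⇒ T₂ = 287×(0.137)^0.286 = 163 K; V₂ = 139 L.
ΔU = nCvΔT = 2.32×20.8×(163−287) = -5990 J.
Q = 0 for an adiabatic process, so W = −ΔU = 5990 J.

5990 J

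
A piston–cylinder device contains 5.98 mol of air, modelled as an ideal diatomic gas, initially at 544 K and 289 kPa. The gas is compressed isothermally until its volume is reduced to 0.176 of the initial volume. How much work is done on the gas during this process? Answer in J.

V₁ = nRT₁/P₁ = 5.98×8.314×544/289 = 93.6 L.
Isothermal: T stays 544 K; PV = const ⇒ V₂ = 16.5 L, P₂ = 1640 kPa.
W = nRT ln(V₂/V₁) = 5.98×8.314×544×ln(0.176) = -47000 J.
Work done on the gas = −W_by = 47000 J.

47000 J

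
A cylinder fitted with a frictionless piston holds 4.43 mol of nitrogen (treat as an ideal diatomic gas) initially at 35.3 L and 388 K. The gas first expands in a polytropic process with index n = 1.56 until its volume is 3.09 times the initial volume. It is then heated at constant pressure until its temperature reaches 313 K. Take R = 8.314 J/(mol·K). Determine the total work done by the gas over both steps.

15900 J

P₁ = nRT₁/V₁ = 4.43×8.314×388/35.3 = 405 kPa.
Step 1 — Polytropic n=1.56: T₂ = T₁(V₁/V₂)^(n−1) = 388×(0.324)^0.56 = 206 K; P₂ = P₁(V₁/V₂)^n = 69.7 kPa.
W = (P₁V₁−P₂V₂)/(n−1) = (405×35.3−69.7×109)/0.56 = 12000 J.
ΔU = nCvΔT = 4.43×20.8×(206−388) = -16700 J.
Q = ΔU + W = -4780 J.
State after step 1: P = 69.7 kPa, V = 109 L, T = 206 K.
Step 2 — Isobaric: P stays 69.7 kPa; V/T = const ⇒ T₂ = 313 K, V₂ = 166 L.
W = PΔV = 69.7×(166−109) kPa·L = 3930 J.
ΔU = nCvΔT = 4.43×20.8×(313−206) = 9830 J.
Q = ΔU + W = nCpΔT = 13800 J.
Net over both steps: W = 15900 J, Q = 8980 J, ΔU = -6910 J.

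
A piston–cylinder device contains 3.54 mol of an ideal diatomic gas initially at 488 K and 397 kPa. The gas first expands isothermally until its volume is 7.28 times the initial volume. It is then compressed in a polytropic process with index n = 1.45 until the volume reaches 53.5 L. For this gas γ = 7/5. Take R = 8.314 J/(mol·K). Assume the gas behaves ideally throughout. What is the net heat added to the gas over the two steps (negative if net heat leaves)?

V₁ = nRT₁/P₁ = 3.54×8.314×488/397 = 36.2 L.
Step 1 — Isothermal: T stays 488 K; PV = const ⇒ V₂ = 263 L, P₂ = 54.5 kPa.
ΔU = 0 (ideal gas, T constant).
W = nRT ln(V₂/V₁) = 3.54×8.314×488×ln(7.28) = 28500 J.
Q = ΔU + W = 28500 J.
State after step 1: P = 54.5 kPa, V = 263 L, T = 488 K.
Step 2 — Polytropic n=1.45: T₂ = T₁(V₁/V₂)^(n−1) = 488×(4.92)^0.45 = 1000 K; P₂ = P₁(V₁/V₂)^n = 550 kPa.
W = (P₁V₁−P₂V₂)/(n−1) = (54.5×263−550×53.5)/0.45 = -33500 J.
ΔU = nCvΔT = 3.54×20.8×(1000−488) = 37700 J.
Q = ΔU + W = 4180 J.
Net over both steps: W = -4960 J, Q = 32700 J, ΔU = 37700 J.

32700 J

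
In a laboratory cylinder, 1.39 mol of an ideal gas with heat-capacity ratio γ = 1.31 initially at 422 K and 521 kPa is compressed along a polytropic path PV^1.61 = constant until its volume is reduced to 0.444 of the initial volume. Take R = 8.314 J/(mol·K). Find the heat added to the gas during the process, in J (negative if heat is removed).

4960 J

V₁ = nRT₁/P₁ = 1.39×8.314×422/521 = 9.36 L.
Polytropic n=1.61: T₂ = T₁(V₁/V₂)^(n−1) = 422×(2.25)^0.61 = 692 K; P₂ = P₁(V₁/V₂)^n = 1930 kPa.
W = (P₁V₁−P₂V₂)/(n−1) = (521×9.36−1930×4.16)/0.61 = -5120 J.
ΔU = nCvΔT = 1.39×26.8×(692−422) = 10100 J.
Q = ΔU + W = 4960 J.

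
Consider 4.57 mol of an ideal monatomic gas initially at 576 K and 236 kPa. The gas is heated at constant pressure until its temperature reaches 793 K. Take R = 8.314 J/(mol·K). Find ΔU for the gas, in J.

12400 J

V₁ = nRT₁/P₁ = 4.57×8.314×576/236 = 92.7 L.
Isobaric: P stays 236 kPa; V/T = const ⇒ T₂ = 793 K, V₂ = 128 L.
For an ideal gas ΔU = nCvΔT with Cv = (3/2)R = 12.5 J/(mol·K).
ΔU = 4.57×12.5×(793−576) = 12400 J.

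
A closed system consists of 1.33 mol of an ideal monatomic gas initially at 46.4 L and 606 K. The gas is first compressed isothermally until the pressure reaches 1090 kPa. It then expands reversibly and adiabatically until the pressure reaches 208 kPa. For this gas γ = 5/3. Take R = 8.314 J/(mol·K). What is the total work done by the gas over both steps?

P₁ = nRT₁/V₁ = 1.33×8.314×606/46.4 = 144 kPa.
Step 1 — Isothermal: T stays 606 K; PV = const ⇒ V₂ = 6.15 L, P₂ = 1090 kPa.
ΔU = 0 (ideal gas, T constant).
W = nRT ln(V₂/V₁) = 1.33×8.314×606×ln(0.132) = -13500 J.
Q = ΔU + W = -13500 J.
State after step 1: P = 1090 kPa, V = 6.15 L, T = 606 K.
Step 2 — Adiabatic: T₂/T₁ = (P₂/P₁)^((γ−1)/γ) ⇒ T₂ = 606×(0.191)^0.400 = 312 K; V₂ = 16.6 L.
ΔU = nCvΔT = 1.33×12.5×(312−606) = -4870 J.
Q = 0 for an adiabatic process, so W = −ΔU = 4870 J.
Net over both steps: W = -8670 J, Q = -13500 J, ΔU = -4870 J.

-8670 J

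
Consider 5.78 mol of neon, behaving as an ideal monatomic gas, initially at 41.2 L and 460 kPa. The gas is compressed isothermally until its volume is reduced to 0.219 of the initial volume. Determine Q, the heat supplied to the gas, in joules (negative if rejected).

T₁ = P₁V₁/(nR) = 460×41.2/(5.78×8.314) = 394 K.
Isothermal: T stays 394 K; PV = const ⇒ V₂ = 9.02 L, P₂ = 2100 kPa.
ΔU = 0 (ideal gas, T constant).
W = nRT ln(V₂/V₁) = 5.78×8.314×394×ln(0.219) = -28800 J.
Q = ΔU + W = -28800 J.

-28800 J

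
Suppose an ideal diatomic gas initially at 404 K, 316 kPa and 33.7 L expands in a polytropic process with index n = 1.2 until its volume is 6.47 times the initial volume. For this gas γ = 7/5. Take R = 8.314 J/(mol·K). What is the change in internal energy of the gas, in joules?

-8300 J

n = P₁V₁/(RT₁) = 316×33.7/(8.314×404) = 3.17 mol.
Polytropic n=1.2: T₂ = T₁(V₁/V₂)^(n−1) = 404×(0.155)^0.20 = 278 K; P₂ = P₁(V₁/V₂)^n = 33.6 kPa.
For an ideal gas ΔU = nCvΔT with Cv = (5/2)R = 20.8 J/(mol·K).
ΔU = 3.17×20.8×(278−404) = -8300 J.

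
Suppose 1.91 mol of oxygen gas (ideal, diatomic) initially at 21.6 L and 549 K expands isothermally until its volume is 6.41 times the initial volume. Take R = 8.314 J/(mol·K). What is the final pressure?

P₁ = nRT₁/V₁ = 1.91×8.314×549/21.6 = 404 kPa.
Isothermal: T stays 549 K; PV = const ⇒ V₂ = 138 L, P₂ = 63.0 kPa.

63.0 kPa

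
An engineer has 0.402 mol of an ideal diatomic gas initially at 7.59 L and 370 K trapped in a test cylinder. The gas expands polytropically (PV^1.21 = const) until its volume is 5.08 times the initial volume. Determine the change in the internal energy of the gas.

-894 J

P₁ = nRT₁/V₁ = 0.402×8.314×370/7.59 = 163 kPa.
Polytropic n=1.21: T₂ = T₁(V₁/V₂)^(n−1) = 370×(0.197)^0.21 = 263 K; P₂ = P₁(V₁/V₂)^n = 22.8 kPa.
For an ideal gas ΔU = nCvΔT with Cv = (5/2)R = 20.8 J/(mol·K).
ΔU = 0.402×20.8×(263−370) = -894 J.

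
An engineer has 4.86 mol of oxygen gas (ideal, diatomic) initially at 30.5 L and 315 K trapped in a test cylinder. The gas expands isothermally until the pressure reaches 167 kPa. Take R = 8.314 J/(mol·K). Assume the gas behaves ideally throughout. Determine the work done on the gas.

-11700 J

P₁ = nRT₁/V₁ = 4.86×8.314×315/30.5 = 417 kPa.
Isothermal: T stays 315 K; PV = const ⇒ V₂ = 76.2 L, P₂ = 167 kPa.
W = nRT ln(V₂/V₁) = 4.86×8.314×315×ln(2.50) = 11700 J.
Work done on the gas = −W_by = -11700 J.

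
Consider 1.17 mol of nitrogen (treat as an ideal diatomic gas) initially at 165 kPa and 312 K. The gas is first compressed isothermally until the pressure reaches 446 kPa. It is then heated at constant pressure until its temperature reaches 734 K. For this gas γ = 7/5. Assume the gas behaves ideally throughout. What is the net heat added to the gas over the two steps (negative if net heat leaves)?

11300 J

V₁ = nRT₁/P₁ = 1.17×8.314×312/165 = 18.4 L.
Step 1 — Isothermal: T stays 312 K; PV = const ⇒ V₂ = 6.80 L, P₂ = 446 kPa.
ΔU = 0 (ideal gas, T constant).
W = nRT ln(V₂/V₁) = 1.17×8.314×312×ln(0.370) = -3020 J.
Q = ΔU + W = -3020 J.
State after step 1: P = 446 kPa, V = 6.80 L, T = 312 K.
Step 2 — Isobaric: P stays 446 kPa; V/T = const ⇒ T₂ = 734 K, V₂ = 16.0 L.
W = PΔV = 446×(16.0−6.80) kPa·L = 4100 J.
ΔU = nCvΔT = 1.17×20.8×(734−312) = 10300 J.
Q = ΔU + W = nCpΔT = 14400 J.
Net over both steps: W = 1090 J, Q = 11300 J, ΔU = 10300 J.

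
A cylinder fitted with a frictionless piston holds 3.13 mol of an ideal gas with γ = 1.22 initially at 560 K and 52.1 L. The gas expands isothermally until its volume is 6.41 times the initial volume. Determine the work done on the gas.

-27100 J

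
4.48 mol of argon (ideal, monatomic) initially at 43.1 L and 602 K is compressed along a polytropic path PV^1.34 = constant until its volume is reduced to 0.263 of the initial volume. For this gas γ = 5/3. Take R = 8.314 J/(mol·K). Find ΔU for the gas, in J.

P₁ = nRT₁/V₁ = 4.48×8.314×602/43.1 = 520 kPa.
Polytropic n=1.34: T₂ = T₁(V₁/V₂)^(n−1) = 602×(3.80)^0.34 = 948 K; P₂ = P₁(V₁/V₂)^n = 3120 kPa.
For an ideal gas ΔU = nCvΔT with Cv = (3/2)R = 12.5 J/(mol·K).
ΔU = 4.48×12.5×(948−602) = 19300 J.

19300 J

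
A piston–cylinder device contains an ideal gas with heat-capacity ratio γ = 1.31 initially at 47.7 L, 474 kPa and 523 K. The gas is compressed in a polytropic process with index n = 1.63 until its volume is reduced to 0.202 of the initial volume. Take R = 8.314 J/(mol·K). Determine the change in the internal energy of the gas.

n = P₁V₁/(RT₁) = 474×47.7/(8.314×523) = 5.20 mol.
Polytropic n=1.63: T₂ = T₁(V₁/V₂)^(n−1) = 523×(4.95)^0.63 = 1430 K; P₂ = P₁(V₁/V₂)^n = 6430 kPa.
For an ideal gas ΔU = nCvΔT with Cv = R/(γ−1) = 26.8 J/(mol·K).
ΔU = 5.20×26.8×(1430−523) = 127000 J.

127000 J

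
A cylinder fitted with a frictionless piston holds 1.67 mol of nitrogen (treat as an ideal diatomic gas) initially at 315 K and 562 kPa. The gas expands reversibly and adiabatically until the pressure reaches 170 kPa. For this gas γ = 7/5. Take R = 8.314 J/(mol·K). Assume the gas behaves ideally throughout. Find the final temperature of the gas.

V₁ = nRT₁/P₁ = 1.67×8.314×315/562 = 7.78 L.
Adiabatic: T₂/T₁ = (P₂/P₁)^((γ−1)/γ) ⇒ T₂ = 315×(0.302)^0.286 = 224 K; V₂ = 18.3 L.

224 K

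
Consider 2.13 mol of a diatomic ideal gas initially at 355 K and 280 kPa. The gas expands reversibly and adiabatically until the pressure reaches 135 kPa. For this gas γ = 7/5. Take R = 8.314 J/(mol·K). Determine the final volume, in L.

V₁ = nRT₁/P₁ = 2.13×8.314×355/280 = 22.5 L.
Adiabatic: T₂/T₁ = (P₂/P₁)^((γ−1)/γ) ⇒ T₂ = 355×(0.482)^0.286 = 288 K; V₂ = 37.8 L.

37.8 L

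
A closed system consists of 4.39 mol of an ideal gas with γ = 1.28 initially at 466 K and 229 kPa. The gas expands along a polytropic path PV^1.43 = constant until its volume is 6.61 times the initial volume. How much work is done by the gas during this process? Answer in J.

V₁ = nRT₁/P₁ = 4.39×8.314×466/229 = 74.3 L.
Polytropic n=1.43: T₂ = T₁(V₁/V₂)^(n−1) = 466×(0.151)^0.43 = 207 K; P₂ = P₁(V₁/V₂)^n = 15.4 kPa.
W = (P₁V₁−P₂V₂)/(n−1) = (229×74.3−15.4×491)/0.43 = 22000 J.

22000 J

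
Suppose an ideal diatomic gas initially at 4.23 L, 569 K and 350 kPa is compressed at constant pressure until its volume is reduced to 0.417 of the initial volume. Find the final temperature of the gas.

237 K

Isobaric: P stays 350 kPa; V/T = const ⇒ T₂ = 237 K, V₂ = 1.76 L.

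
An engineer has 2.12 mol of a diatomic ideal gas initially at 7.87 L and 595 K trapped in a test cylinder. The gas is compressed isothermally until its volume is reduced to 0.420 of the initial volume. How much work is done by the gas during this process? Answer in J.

P₁ = nRT₁/V₁ = 2.12×8.314×595/7.87 = 1330 kPa.
Isothermal: T stays 595 K; PV = const ⇒ V₂ = 3.31 L, P₂ = 3170 kPa.
W = nRT ln(V₂/V₁) = 2.12×8.314×595×ln(0.420) = -9100 J.

-9100 J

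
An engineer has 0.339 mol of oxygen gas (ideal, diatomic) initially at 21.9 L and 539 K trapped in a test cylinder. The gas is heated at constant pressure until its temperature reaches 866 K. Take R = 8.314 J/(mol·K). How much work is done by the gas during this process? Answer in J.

P₁ = nRT₁/V₁ = 0.339×8.314×539/21.9 = 69.4 kPa.
Isobaric: P stays 69.4 kPa; V/T = const ⇒ T₂ = 866 K, V₂ = 35.2 L.
W = PΔV = 69.4×(35.2−21.9) kPa·L = 922 J.

922 J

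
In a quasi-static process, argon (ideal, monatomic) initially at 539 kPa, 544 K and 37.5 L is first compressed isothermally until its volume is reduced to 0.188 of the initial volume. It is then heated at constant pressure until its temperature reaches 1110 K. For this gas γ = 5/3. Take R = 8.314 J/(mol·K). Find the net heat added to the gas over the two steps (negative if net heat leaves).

n = P₁V₁/(RT₁) = 539×37.5/(8.314×544) = 4.47 mol.
Step 1 — Isothermal: T stays 544 K; PV = const ⇒ V₂ = 7.05 L, P₂ = 2870 kPa.
ΔU = 0 (ideal gas, T constant).
W = nRT ln(V₂/V₁) = 4.47×8.314×544×ln(0.188) = -33800 J.
Q = ΔU + W = -33800 J.
State after step 1: P = 2870 kPa, V = 7.05 L, T = 544 K.
Step 2 — Isobaric: P stays 2870 kPa; V/T = const ⇒ T₂ = 1110 K, V₂ = 14.4 L.
W = PΔV = 2870×(14.4−7.05) kPa·L = 21000 J.
ΔU = nCvΔT = 4.47×12.5×(1110−544) = 31500 J.
Q = ΔU + W = nCpΔT = 52600 J.
Net over both steps: W = -12800 J, Q = 18800 J, ΔU = 31500 J.

18800 J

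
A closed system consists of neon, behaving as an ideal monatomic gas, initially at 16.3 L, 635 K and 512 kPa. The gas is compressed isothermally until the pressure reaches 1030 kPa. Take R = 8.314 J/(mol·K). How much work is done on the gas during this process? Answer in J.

5830 J

n = P₁V₁/(RT₁) = 512×16.3/(8.314×635) = 1.58 mol.
Isothermal: T stays 635 K; PV = const ⇒ V₂ = 8.10 L, P₂ = 1030 kPa.
W = nRT ln(V₂/V₁) = 1.58×8.314×635×ln(0.497) = -5830 J.
Work done on the gas = −W_by = 5830 J.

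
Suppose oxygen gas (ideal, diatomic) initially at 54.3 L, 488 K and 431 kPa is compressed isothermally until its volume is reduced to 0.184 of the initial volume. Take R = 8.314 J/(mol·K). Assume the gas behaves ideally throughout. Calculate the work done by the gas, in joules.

n = P₁V₁/(RT₁) = 431×54.3/(8.314×488) = 5.77 mol.
Isothermal: T stays 488 K; PV = const ⇒ V₂ = 9.99 L, P₂ = 2340 kPa.
W = nRT ln(V₂/V₁) = 5.77×8.314×488×ln(0.184) = -39600 J.

-39600 J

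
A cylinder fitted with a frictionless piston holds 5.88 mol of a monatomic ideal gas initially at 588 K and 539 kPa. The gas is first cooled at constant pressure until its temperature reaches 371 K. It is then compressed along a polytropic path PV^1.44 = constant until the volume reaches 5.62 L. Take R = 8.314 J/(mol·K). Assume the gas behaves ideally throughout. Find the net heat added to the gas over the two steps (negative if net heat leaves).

-43300 J

V₁ = nRT₁/P₁ = 5.88×8.314×588/539 = 53.3 L.
Step 1 — Isobaric: P stays 539 kPa; V/T = const ⇒ T₂ = 371 K, V₂ = 33.6 L.
W = PΔV = 539×(33.6−53.3) kPa·L = -10600 J.
ΔU = nCvΔT = 5.88×12.5×(371−588) = -15900 J.
Q = ΔU + W = nCpΔT = -26500 J.
State after step 1: P = 539 kPa, V = 33.6 L, T = 371 K.
Step 2 — Polytropic n=1.44: T₂ = T₁(V₁/V₂)^(n−1) = 371×(5.99)^0.44 = 815 K; P₂ = P₁(V₁/V₂)^n = 7090 kPa.
W = (P₁V₁−P₂V₂)/(n−1) = (539×33.6−7090×5.62)/0.44 = -49400 J.
ΔU = nCvΔT = 5.88×12.5×(815−371) = 32600 J.
Q = ΔU + W = -16800 J.
Net over both steps: W = -60000 J, Q = -43300 J, ΔU = 16700 J.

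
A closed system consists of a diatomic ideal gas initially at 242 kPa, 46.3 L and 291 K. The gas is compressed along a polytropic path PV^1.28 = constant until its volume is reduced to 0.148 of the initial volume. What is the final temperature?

497 K

Polytropic n=1.28: T₂ = T₁(V₁/V₂)^(n−1) = 291×(6.76)^0.28 = 497 K; P₂ = P₁(V₁/V₂)^n = 2790 kPa.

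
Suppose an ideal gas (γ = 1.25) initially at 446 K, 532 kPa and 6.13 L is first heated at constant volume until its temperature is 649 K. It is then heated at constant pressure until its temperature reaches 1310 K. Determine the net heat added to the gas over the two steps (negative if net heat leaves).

n = P₁V₁/(RT₁) = 532×6.13/(8.314×446) = 0.879 mol.
Step 1 — Isochoric: V stays 6.13 L; P/T = const ⇒ T₂ = 649 K, P₂ = 774 kPa.
W = 0 (no volume change).
ΔU = nCvΔT = 0.879×33.3×(649−446) = 5940 J.
Q = ΔU = 5940 J.
State after step 1: P = 774 kPa, V = 6.13 L, T = 649 K.
Step 2 — Isobaric: P stays 774 kPa; V/T = const ⇒ T₂ = 1310 K, V₂ = 12.4 L.
W = PΔV = 774×(12.4−6.13) kPa·L = 4830 J.
ΔU = nCvΔT = 0.879×33.3×(1310−649) = 19300 J.
Q = ΔU + W = nCpΔT = 24200 J.
Net over both steps: W = 4830 J, Q = 30100 J, ΔU = 25300 J.

30100 J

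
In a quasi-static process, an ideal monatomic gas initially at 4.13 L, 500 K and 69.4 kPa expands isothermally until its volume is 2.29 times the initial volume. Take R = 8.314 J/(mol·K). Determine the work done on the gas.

-237 J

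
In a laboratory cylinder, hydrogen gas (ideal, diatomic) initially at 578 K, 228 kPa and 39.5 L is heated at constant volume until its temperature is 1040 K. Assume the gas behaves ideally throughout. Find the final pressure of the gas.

410 kPa

Isochoric: V stays 39.5 L; P/T = const ⇒ T₂ = 1040 K, P₂ = 410 kPa.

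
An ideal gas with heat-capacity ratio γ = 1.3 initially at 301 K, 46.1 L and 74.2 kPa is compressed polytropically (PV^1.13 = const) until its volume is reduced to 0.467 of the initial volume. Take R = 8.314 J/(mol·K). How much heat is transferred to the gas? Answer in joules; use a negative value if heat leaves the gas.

n = P₁V₁/(RT₁) = 74.2×46.1/(8.314×301) = 1.37 mol.
Polytropic n=1.13: T₂ = T₁(V₁/V₂)^(n−1) = 301×(2.14)^0.13 = 332 K; P₂ = P₁(V₁/V₂)^n = 175 kPa.
W = (P₁V₁−P₂V₂)/(n−1) = (74.2×46.1−175×21.5)/0.13 = -2740 J.
ΔU = nCvΔT = 1.37×27.7×(332−301) = 1190 J.
Q = ΔU + W = -1550 J.

-1550 J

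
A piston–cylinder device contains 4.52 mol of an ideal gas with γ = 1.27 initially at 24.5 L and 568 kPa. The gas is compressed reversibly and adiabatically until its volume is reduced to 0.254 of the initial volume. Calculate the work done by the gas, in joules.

T₁ = P₁V₁/(nR) = 568×24.5/(4.52×8.314) = 370 K.
Adiabatic: TV^(γ−1) = const ⇒ T₂ = 370×(3.94)^0.270 = 536 K; PV^γ = const ⇒ P₂ = 3240 kPa.
ΔU = nCvΔT = 4.52×30.8×(536−370) = 23100 J.
Q = 0 for an adiabatic process, so W = −ΔU = -23100 J.

-23100 J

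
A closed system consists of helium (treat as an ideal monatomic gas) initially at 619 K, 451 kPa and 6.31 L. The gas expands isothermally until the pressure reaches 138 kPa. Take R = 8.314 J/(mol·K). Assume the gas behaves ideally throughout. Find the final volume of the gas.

20.6 L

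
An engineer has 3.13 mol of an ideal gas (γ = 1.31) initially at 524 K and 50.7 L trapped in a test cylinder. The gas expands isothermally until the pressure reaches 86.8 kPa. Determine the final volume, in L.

P₁ = nRT₁/V₁ = 3.13×8.314×524/50.7 = 269 kPa.
Isothermal: T stays 524 K; PV = const ⇒ V₂ = 157 L, P₂ = 86.8 kPa.

157 L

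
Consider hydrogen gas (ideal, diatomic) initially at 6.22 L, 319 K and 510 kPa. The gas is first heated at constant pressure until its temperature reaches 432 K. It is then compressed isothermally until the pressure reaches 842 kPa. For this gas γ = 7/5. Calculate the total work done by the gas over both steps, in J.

-1030 J

n = P₁V₁/(RT₁) = 510×6.22/(8.314×319) = 1.20 mol.
Step 1 — Isobaric: P stays 510 kPa; V/T = const ⇒ T₂ = 432 K, V₂ = 8.42 L.
W = PΔV = 510×(8.42−6.22) kPa·L = 1120 J.
ΔU = nCvΔT = 1.20×20.8×(432−319) = 2810 J.
Q = ΔU + W = nCpΔT = 3930 J.
State after step 1: P = 510 kPa, V = 8.42 L, T = 432 K.
Step 2 — Isothermal: T stays 432 K; PV = const ⇒ V₂ = 5.10 L, P₂ = 842 kPa.
ΔU = 0 (ideal gas, T constant).
W = nRT ln(V₂/V₁) = 1.20×8.314×432×ln(0.606) = -2150 J.
Q = ΔU + W = -2150 J.
Net over both steps: W = -1030 J, Q = 1780 J, ΔU = 2810 J.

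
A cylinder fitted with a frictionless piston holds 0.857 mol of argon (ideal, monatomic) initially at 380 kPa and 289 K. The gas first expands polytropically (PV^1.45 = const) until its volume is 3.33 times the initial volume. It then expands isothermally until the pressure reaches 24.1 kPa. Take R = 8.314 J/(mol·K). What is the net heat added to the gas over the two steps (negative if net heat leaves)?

V₁ = nRT₁/P₁ = 0.857×8.314×289/380 = 5.42 L.
Step 1 — Polytropic n=1.45: T₂ = T₁(V₁/V₂)^(n−1) = 289×(0.300)^0.45 = 168 K; P₂ = P₁(V₁/V₂)^n = 66.4 kPa.
W = (P₁V₁−P₂V₂)/(n−1) = (380×5.42−66.4×18.0)/0.45 = 1910 J.
ΔU = nCvΔT = 0.857×12.5×(168−289) = -1290 J.
Q = ΔU + W = 622 J.
State after step 1: P = 66.4 kPa, V = 18.0 L, T = 168 K.
Step 2 — Isothermal: T stays 168 K; PV = const ⇒ V₂ = 49.7 L, P₂ = 24.1 kPa.
ΔU = 0 (ideal gas, T constant).
W = nRT ln(V₂/V₁) = 0.857×8.314×168×ln(2.76) = 1210 J.
Q = ΔU + W = 1210 J.
Net over both steps: W = 3130 J, Q = 1840 J, ΔU = -1290 J.

1840 J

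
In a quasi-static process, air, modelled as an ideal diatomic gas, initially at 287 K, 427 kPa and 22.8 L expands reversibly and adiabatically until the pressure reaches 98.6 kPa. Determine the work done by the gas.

8330 J

n = P₁V₁/(RT₁) = 427×22.8/(8.314×287) = 4.08 mol.
Adiabatic: T₂/T₁ = (P₂/P₁)^((γ−1)/γ) ⇒ T₂ = 287×(0.231)^0.286 = 189 K; V₂ = 65.0 L.
ΔU = nCvΔT = 4.08×20.8×(189−287) = -8330 J.
Q = 0 for an adiabatic process, so W = −ΔU = 8330 J.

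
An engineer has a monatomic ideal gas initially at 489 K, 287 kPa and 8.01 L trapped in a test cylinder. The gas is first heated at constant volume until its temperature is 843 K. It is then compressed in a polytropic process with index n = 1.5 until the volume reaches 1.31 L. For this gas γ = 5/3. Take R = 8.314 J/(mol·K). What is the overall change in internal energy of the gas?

n = P₁V₁/(RT₁) = 287×8.01/(8.314×489) = 0.565 mol.
Step 1 — Isochoric: V stays 8.01 L; P/T = const ⇒ T₂ = 843 K, P₂ = 495 kPa.
W = 0 (no volume change).
ΔU = nCvΔT = 0.565×12.5×(843−489) = 2500 J.
Q = ΔU = 2500 J.
State after step 1: P = 495 kPa, V = 8.01 L, T = 843 K.
Step 2 — Polytropic n=1.5: T₂ = T₁(V₁/V₂)^(n−1) = 843×(6.11)^0.50 = 2080 K; P₂ = P₁(V₁/V₂)^n = 7480 kPa.
W = (P₁V₁−P₂V₂)/(n−1) = (495×8.01−7480×1.31)/0.50 = -11700 J.
ΔU = nCvΔT = 0.565×12.5×(2080−843) = 8750 J.
Q = ΔU + W = -2920 J.
Net over both steps: W = -11700 J, Q = -422 J, ΔU = 11300 J.

11300 J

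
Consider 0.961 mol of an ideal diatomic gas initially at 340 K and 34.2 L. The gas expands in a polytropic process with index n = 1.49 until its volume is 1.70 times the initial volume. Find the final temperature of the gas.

262 K

P₁ = nRT₁/V₁ = 0.961×8.314×340/34.2 = 79.4 kPa.
Polytropic n=1.49: T₂ = T₁(V₁/V₂)^(n−1) = 340×(0.588)^0.49 = 262 K; P₂ = P₁(V₁/V₂)^n = 36.0 kPa.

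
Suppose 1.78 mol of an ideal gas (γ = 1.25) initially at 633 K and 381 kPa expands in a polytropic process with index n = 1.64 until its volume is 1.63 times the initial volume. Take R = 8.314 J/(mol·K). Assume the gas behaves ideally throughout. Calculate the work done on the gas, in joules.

-3930 J

V₁ = nRT₁/P₁ = 1.78×8.314×633/381 = 24.6 L.
Polytropic n=1.64: T₂ = T₁(V₁/V₂)^(n−1) = 633×(0.613)^0.64 = 463 K; P₂ = P₁(V₁/V₂)^n = 171 kPa.
W = (P₁V₁−P₂V₂)/(n−1) = (381×24.6−171×40.1)/0.64 = 3930 J.
Work done on the gas = −W_by = -3930 J.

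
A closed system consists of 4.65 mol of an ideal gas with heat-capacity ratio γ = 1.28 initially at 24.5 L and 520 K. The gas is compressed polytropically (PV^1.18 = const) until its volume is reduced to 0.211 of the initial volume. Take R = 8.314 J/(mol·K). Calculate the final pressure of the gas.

5150 kPa

P₁ = nRT₁/V₁ = 4.65×8.314×520/24.5 = 821 kPa.
Polytropic n=1.18: T₂ = T₁(V₁/V₂)^(n−1) = 520×(4.74)^0.18 = 688 K; P₂ = P₁(V₁/V₂)^n = 5150 kPa.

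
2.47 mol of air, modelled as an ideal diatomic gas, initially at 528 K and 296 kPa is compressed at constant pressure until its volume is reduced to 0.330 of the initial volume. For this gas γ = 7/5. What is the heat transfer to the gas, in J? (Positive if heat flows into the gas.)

V₁ = nRT₁/P₁ = 2.47×8.314×528/296 = 36.6 L.
Isobaric: P stays 296 kPa; V/T = const ⇒ T₂ = 174 K, V₂ = 12.1 L.
W = PΔV = 296×(12.1−36.6) kPa·L = -7260 J.
ΔU = nCvΔT = 2.47×20.8×(174−528) = -18200 J.
Q = ΔU + W = nCpΔT = -25400 J.

-25400 J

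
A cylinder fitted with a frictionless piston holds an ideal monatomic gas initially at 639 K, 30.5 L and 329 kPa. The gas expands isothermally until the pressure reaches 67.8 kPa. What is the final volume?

148 L

Isothermal: T stays 639 K; PV = const ⇒ V₂ = 148 L, P₂ = 67.8 kPa.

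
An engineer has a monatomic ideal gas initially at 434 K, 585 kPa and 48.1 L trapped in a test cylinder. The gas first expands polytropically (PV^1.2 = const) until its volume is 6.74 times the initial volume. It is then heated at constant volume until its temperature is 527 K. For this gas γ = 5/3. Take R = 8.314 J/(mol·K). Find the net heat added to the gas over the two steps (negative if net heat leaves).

53700 J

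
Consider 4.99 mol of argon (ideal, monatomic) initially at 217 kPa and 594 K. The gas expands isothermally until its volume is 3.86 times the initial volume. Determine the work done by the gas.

V₁ = nRT₁/P₁ = 4.99×8.314×594/217 = 114 L.
Isothermal: T stays 594 K; PV = const ⇒ V₂ = 438 L, P₂ = 56.2 kPa.
W = nRT ln(V₂/V₁) = 4.99×8.314×594×ln(3.86) = 33300 J.

33300 J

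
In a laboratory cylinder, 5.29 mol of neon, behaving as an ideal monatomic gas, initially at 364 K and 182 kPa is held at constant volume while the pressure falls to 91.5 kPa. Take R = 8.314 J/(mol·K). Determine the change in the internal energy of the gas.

V₁ = nRT₁/P₁ = 5.29×8.314×364/182 = 88.0 L.
Isochoric: V stays 88.0 L; P/T = const ⇒ T₂ = 183 K, P₂ = 91.5 kPa.
For an ideal gas ΔU = nCvΔT with Cv = (3/2)R = 12.5 J/(mol·K).
ΔU = 5.29×12.5×(183−364) = -11900 J.

-11900 J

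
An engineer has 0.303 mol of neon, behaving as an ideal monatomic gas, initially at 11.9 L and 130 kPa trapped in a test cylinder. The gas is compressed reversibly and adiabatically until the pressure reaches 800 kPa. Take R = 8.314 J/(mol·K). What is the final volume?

T₁ = P₁V₁/(nR) = 130×11.9/(0.303×8.314) = 614 K.
Adiabatic: T₂/T₁ = (P₂/P₁)^((γ−1)/γ) ⇒ T₂ = 614×(6.15)^0.400 = 1270 K; V₂ = 4.00 L.

4.00 L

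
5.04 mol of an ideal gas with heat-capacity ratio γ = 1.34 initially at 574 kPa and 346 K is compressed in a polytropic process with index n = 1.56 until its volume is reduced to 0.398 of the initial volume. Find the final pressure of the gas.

2420 kPa

V₁ = nRT₁/P₁ = 5.04×8.314×346/574 = 25.3 L.
Polytropic n=1.56: T₂ = T₁(V₁/V₂)^(n−1) = 346×(2.51)^0.56 = 580 K; P₂ = P₁(V₁/V₂)^n = 2420 kPa.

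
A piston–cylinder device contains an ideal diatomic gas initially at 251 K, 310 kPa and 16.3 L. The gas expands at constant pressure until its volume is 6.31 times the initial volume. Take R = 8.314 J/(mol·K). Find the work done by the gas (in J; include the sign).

n = P₁V₁/(RT₁) = 310×16.3/(8.314×251) = 2.42 mol.
Isobaric: P stays 310 kPa; V/T = const ⇒ T₂ = 1580 K, V₂ = 103 L.
W = PΔV = 310×(103−16.3) kPa·L = 26800 J.

26800 J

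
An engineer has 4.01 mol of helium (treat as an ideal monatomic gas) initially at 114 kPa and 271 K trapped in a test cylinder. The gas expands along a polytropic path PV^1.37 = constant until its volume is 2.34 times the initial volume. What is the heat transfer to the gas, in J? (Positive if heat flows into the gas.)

V₁ = nRT₁/P₁ = 4.01×8.314×271/114 = 79.3 L.
Polytropic n=1.37: T₂ = T₁(V₁/V₂)^(n−1) = 271×(0.427)^0.37 = 198 K; P₂ = P₁(V₁/V₂)^n = 35.6 kPa.
W = (P₁V₁−P₂V₂)/(n−1) = (114×79.3−35.6×185)/0.37 = 6590 J.
ΔU = nCvΔT = 4.01×12.5×(198−271) = -3660 J.
Q = ΔU + W = 2930 J.

2930 J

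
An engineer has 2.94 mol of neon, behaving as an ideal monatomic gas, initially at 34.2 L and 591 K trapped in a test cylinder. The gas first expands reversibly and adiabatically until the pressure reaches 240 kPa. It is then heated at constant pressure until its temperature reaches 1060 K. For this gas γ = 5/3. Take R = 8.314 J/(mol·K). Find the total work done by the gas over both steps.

18800 J

P₁ = nRT₁/V₁ = 2.94×8.314×591/34.2 = 422 kPa.
Step 1 — Adiabatic: T₂/T₁ = (P₂/P₁)^((γ−1)/γ) ⇒ T₂ = 591×(0.568)^0.400 = 471 K; V₂ = 48.0 L.
ΔU = nCvΔT = 2.94×12.5×(471−591) = -4390 J.
Q = 0 for an adiabatic process, so W = −ΔU = 4390 J.
State after step 1: P = 240 kPa, V = 48.0 L, T = 471 K.
Step 2 — Isobaric: P stays 240 kPa; V/T = const ⇒ T₂ = 1060 K, V₂ = 108 L.
W = PΔV = 240×(108−48.0) kPa·L = 14400 J.
ΔU = nCvΔT = 2.94×12.5×(1060−471) = 21600 J.
Q = ΔU + W = nCpΔT = 36000 J.
Net over both steps: W = 18800 J, Q = 36000 J, ΔU = 17200 J.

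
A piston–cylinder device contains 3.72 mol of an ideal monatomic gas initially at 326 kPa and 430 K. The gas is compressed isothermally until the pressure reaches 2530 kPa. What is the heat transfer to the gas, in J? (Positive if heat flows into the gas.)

V₁ = nRT₁/P₁ = 3.72×8.314×430/326 = 40.8 L.
Isothermal: T stays 430 K; PV = const ⇒ V₂ = 5.26 L, P₂ = 2530 kPa.
ΔU = 0 (ideal gas, T constant).
W = nRT ln(V₂/V₁) = 3.72×8.314×430×ln(0.129) = -27300 J.
Q = ΔU + W = -27300 J.

-27300 J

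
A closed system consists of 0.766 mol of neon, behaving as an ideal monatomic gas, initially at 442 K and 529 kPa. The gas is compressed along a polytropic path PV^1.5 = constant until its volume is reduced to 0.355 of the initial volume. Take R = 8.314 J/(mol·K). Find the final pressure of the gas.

2500 kPa

V₁ = nRT₁/P₁ = 0.766×8.314×442/529 = 5.32 L.
Polytropic n=1.5: T₂ = T₁(V₁/V₂)^(n−1) = 442×(2.82)^0.50 = 742 K; P₂ = P₁(V₁/V₂)^n = 2500 kPa.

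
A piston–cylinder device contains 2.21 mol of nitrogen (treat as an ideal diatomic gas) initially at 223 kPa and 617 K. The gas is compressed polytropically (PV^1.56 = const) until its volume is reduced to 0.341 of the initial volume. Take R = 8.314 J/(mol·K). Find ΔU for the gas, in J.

23400 J

V₁ = nRT₁/P₁ = 2.21×8.314×617/223 = 50.8 L.
Polytropic n=1.56: T₂ = T₁(V₁/V₂)^(n−1) = 617×(2.93)^0.56 = 1130 K; P₂ = P₁(V₁/V₂)^n = 1190 kPa.
For an ideal gas ΔU = nCvΔT with Cv = (5/2)R = 20.8 J/(mol·K).
ΔU = 2.21×20.8×(1130−617) = 23400 J.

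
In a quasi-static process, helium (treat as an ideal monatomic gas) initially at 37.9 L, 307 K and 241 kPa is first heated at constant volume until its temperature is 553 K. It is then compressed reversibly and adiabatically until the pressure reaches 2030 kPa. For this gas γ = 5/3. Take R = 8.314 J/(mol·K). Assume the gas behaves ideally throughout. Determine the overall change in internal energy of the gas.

32000 J

n = P₁V₁/(RT₁) = 241×37.9/(8.314×307) = 3.58 mol.
Step 1 — Isochoric: V stays 37.9 L; P/T = const ⇒ T₂ = 553 K, P₂ = 434 kPa.
W = 0 (no volume change).
ΔU = nCvΔT = 3.58×12.5×(553−307) = 11000 J.
Q = ΔU = 11000 J.
State after step 1: P = 434 kPa, V = 37.9 L, T = 553 K.
Step 2 — Adiabatic: T₂/T₁ = (P₂/P₁)^((γ−1)/γ) ⇒ T₂ = 553×(4.68)^0.400 = 1020 K; V₂ = 15.0 L.
ΔU = nCvΔT = 3.58×12.5×(1020−553) = 21100 J.
Q = 0 for an adiabatic process, so W = −ΔU = -21100 J.
Net over both steps: W = -21100 J, Q = 11000 J, ΔU = 32000 J.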